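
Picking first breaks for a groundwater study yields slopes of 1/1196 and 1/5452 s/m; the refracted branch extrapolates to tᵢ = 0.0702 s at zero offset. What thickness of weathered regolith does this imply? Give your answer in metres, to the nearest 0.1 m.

43.0 m

θ_c = arcsin(1196/5452) = 12.67°; cos θ_c = 0.9756.
tᵢ = 2h cos θ_c/V₁ ⇒ h = tᵢ·V₁/(2 cos θ_c) = 0.0702·1196/(2·0.9756) = 43.03 m.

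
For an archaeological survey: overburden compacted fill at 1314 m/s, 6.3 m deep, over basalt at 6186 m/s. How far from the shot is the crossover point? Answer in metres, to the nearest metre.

16 m

θ_c = arcsin(1314/6186) = 12.26°, so cos θ_c = 0.9772 and tᵢ = 2h cos θ_c/V₁ = 0.0094 s.
At crossover x/V₁ = x/V₂ + tᵢ ⇒ x = tᵢ/(1/V₁ − 1/V₂) = 0.00937/(7.6104e-04 − 1.6166e-04) = 15.63 m.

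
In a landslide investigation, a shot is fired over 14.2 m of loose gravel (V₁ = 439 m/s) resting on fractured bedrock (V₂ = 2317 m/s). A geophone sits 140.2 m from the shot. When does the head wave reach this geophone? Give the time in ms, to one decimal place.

t = x/V₂ + 2h·√(V₂²−V₁²)/(V₁V₂).
√(V₂²−V₁²) = √(2317²−439²) = 2275.0 m/s; delay term = 2·14.2·2275.0/(439·2317) = 0.06352 s.
t = 140.2/2317 + 0.06352 = 0.12403 s.

124.0 ms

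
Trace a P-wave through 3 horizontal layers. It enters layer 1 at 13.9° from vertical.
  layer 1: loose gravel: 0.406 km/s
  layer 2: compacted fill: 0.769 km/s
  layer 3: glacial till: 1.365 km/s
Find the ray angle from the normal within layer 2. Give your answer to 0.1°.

Ray parameter p = sin 13.9° / 0.406 = 5.9169e-01 s/km.
sin θ_2 = p·V_2 = 5.9169e-01 × 0.769 = 0.4550.
θ_2 = arcsin 0.4550 = 27.07°.

27.1°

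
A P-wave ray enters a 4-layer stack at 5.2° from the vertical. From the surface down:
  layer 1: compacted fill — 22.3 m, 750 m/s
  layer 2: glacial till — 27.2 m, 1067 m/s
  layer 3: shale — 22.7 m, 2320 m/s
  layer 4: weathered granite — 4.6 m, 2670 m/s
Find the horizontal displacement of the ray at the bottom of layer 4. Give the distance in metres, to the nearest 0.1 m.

13.8 m

Ray parameter p = sin 5.2° / 750 m/s = 1.2084e-04 s/m.
Layer 1: θ = 5.20°; offset = 22.3·tan 5.20° = 2.029 m.
Layer 2: sin θ = p·1067 = 0.1289 → θ = 7.41°; offset = 27.2·tan 7.41° = 3.537 m.
Layer 3: sin θ = p·2320 = 0.2804 → θ = 16.28°; offset = 22.7·tan 16.28° = 6.630 m.
Layer 4: sin θ = p·2670 = 0.3227 → θ = 18.82°; offset = 4.6·tan 18.82° = 1.568 m.
Σ offsets = 13.764 m.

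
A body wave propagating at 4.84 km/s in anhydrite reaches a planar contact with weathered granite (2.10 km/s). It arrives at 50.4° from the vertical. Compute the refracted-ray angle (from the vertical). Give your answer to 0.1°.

19.5°

Snell's law: sin θ₂ = (V₂/V₁)·sin θ₁ = (2.10/4.84)·sin 50.4° = 0.3343.
θ₂ = sin⁻¹(0.3343) = 19.53° (from vertical).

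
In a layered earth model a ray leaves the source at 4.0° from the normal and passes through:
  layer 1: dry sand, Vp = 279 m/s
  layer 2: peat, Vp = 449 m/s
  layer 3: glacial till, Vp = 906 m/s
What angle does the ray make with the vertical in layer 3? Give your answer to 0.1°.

Snell's law across each interface conserves sin θ / V, so sin θ_3 = V_3·sin θ₁/V₁.
sin θ_3 = 906 × sin 4.0° / 279 = 0.2265.
θ_3 = 13.09° from the vertical.

13.1°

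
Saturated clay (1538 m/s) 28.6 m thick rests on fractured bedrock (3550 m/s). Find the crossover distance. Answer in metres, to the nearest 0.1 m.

x_cross = 2h·√((V₂+V₁)/(V₂−V₁)).
(V₂+V₁)/(V₂−V₁) = (3550+1538)/(3550−1538) = 2.5288; √ = 1.5902.
x_cross = 2·28.6·1.5902 = 90.96 m.

91.0 m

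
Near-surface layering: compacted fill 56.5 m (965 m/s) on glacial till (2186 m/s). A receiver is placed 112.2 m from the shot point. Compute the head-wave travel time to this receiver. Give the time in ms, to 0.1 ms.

t = x/V₂ + 2h·√(V₂²−V₁²)/(V₁V₂).
√(V₂²−V₁²) = √(2186²−965²) = 1961.5 m/s; delay term = 2·56.5·1961.5/(965·2186) = 0.10507 s.
t = 112.2/2186 + 0.10507 = 0.15640 s.

156.4 ms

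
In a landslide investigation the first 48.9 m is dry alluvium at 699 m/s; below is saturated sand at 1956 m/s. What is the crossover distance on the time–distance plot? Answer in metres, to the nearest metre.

142 m

x_cross = 2h·√((V₂+V₁)/(V₂−V₁)).
(V₂+V₁)/(V₂−V₁) = (1956+699)/(1956−699) = 2.1122; √ = 1.4533.
x_cross = 2·48.9·1.4533 = 142.14 m.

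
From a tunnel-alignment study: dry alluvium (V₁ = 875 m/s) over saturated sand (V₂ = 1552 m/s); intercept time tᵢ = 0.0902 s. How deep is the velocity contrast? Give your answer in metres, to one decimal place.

h = tᵢ·V₁·V₂ / (2·√(V₂²−V₁²)).
√(V₂²−V₁²) = √(1552² − 875²) = 1281.8 m/s.
h = 0.0902 s × 875 × 1552 / (2 × 1281.8) = 47.78 m.

47.8 m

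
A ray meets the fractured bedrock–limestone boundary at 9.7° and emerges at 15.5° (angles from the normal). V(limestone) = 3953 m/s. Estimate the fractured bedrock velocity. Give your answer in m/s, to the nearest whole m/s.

2492 m/s

Snell's law: sin 9.7°/V₁ = sin 15.5°/V₂.
V₁ = V₂·sin 9.7°/sin 15.5° = 3953 × 0.6305 = 2492.30 m/s.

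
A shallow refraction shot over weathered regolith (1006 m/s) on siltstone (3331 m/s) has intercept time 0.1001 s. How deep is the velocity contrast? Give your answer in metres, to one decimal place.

52.8 m

θ_c = arcsin(1006/3331) = 17.58°; cos θ_c = 0.9533.
tᵢ = 2h cos θ_c/V₁ ⇒ h = tᵢ·V₁/(2 cos θ_c) = 0.1001·1006/(2·0.9533) = 52.82 m.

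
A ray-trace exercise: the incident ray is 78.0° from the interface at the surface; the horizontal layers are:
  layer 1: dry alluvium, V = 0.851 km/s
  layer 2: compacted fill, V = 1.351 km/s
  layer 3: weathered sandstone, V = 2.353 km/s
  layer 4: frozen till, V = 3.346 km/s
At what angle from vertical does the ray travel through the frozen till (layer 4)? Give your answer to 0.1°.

From the normal: θ₁ = 90° − 78.0° = 12.0°.
Ray parameter p = sin 12.0° / 0.851 = 2.4431e-01 s/km.
sin θ_4 = p·V_4 = 2.4431e-01 × 3.346 = 0.8175.
θ_4 = arcsin 0.8175 = 54.83°.

54.8°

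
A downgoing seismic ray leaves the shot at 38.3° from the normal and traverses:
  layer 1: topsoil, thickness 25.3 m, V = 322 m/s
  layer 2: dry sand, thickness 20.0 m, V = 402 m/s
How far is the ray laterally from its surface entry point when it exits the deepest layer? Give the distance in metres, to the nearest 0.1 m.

44.4 m

p = sin θ₁/V₁ = sin 38.3°/322 = 1.9248e-03 s/m is conserved through the stack.
Layer 1: θ = 38.30°; offset = 25.3·tan 38.30° = 19.981 m.
Layer 2: sin θ = p·402 = 0.7738 → θ = 50.69°; offset = 20.0·tan 50.69° = 24.429 m.
Σ offsets = 44.410 m.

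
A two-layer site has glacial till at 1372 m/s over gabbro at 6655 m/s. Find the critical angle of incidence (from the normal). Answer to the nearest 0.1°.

11.9°

Critical incidence: sin θ_c = V₁/V₂ = 1372/6655 = 0.2062.
θ_c = arcsin 0.2062 = 11.90°.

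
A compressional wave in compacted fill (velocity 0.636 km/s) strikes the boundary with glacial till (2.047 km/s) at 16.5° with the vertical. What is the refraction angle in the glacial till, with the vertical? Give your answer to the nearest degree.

sin θ₁/V₁ = sin θ₂/V₂ ⇒ sin θ₂ = 2.047·sin 16.5°/0.636 = 2.047·0.2840/0.636 = 0.9141.
θ₂ = arcsin 0.9141 = 66.08° from the normal.

66°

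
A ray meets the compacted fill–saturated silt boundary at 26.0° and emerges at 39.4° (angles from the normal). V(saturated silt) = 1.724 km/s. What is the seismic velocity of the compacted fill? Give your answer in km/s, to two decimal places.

Snell's law: sin 26.0°/V₁ = sin 39.4°/V₂.
V₁ = V₂·sin 26.0°/sin 39.4° = 1.724 × 0.6906 = 1.19 km/s.

1.19 km/s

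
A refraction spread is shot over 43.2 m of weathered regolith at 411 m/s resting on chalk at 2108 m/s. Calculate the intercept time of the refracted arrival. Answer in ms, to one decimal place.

tᵢ = 2h·√(V₂²−V₁²)/(V₁V₂).
√(V₂²−V₁²) = √(2108²−411²) = 2067.5 m/s.
tᵢ = 2·43.2·2067.5/(411·2108) = 0.20618 s.

206.2 ms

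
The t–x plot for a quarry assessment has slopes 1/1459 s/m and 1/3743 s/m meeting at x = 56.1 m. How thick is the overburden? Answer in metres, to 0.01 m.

h = (x_cross/2)·√((V₂−V₁)/(V₂+V₁)).
(V₂−V₁)/(V₂+V₁) = (3743−1459)/(3743+1459) = 0.4391; √ = 0.6626.
h = (56.1/2)·0.6626 = 18.59 m.

18.59 m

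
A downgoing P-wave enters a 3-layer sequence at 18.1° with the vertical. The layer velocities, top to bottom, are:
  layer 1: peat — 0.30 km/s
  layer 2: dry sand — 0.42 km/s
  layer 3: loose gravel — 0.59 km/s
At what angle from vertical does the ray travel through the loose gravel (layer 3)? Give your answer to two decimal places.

37.66°

Snell's law across each interface conserves sin θ / V, so sin θ_3 = V_3·sin θ₁/V₁.
sin θ_3 = 0.59 × sin 18.1° / 0.30 = 0.6110.
θ_3 = arcsin 0.6110 = 37.66°.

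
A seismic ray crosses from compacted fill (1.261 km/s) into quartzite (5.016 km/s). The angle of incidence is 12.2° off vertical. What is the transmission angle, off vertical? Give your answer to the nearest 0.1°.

sin θ₁/V₁ = sin θ₂/V₂ ⇒ sin θ₂ = 5.016·sin 12.2°/1.261 = 5.016·0.2113/1.261 = 0.8406.
θ₂ = arcsin 0.8406 = 57.20° from the normal.

57.2°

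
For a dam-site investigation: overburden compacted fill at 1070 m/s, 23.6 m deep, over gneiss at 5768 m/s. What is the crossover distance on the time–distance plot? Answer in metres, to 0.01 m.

x_cross = 2h·√((V₂+V₁)/(V₂−V₁)).
(V₂+V₁)/(V₂−V₁) = (5768+1070)/(5768−1070) = 1.4555; √ = 1.2064.
x_cross = 2·23.6·1.2064 = 56.94 m.

56.94 m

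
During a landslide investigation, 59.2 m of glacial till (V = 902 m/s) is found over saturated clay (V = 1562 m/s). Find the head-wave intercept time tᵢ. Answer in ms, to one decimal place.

tᵢ = 2h·√(V₂²−V₁²)/(V₁V₂).
√(V₂²−V₁²) = √(1562²−902²) = 1275.2 m/s.
tᵢ = 2·59.2·1275.2/(902·1562) = 0.10717 s.

107.2 ms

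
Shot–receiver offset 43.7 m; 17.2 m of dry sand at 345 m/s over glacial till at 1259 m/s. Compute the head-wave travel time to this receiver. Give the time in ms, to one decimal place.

130.6 ms

θ_c = arcsin(V₁/V₂) = arcsin(345/1259) = 15.90°, cos θ_c = 0.9617.
Intercept time tᵢ = 2h cos θ_c / V₁ = 2·17.2·0.9617/345 = 0.09589 s.
t = x/V₂ + tᵢ = 43.7/1259 + 0.09589 = 0.13060 s.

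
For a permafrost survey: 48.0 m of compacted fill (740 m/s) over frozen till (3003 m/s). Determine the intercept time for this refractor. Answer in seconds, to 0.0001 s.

tᵢ = 2h·√(V₂²−V₁²)/(V₁V₂).
√(V₂²−V₁²) = √(3003²−740²) = 2910.4 m/s.
tᵢ = 2·48.0·2910.4/(740·3003) = 0.12573 s.

0.1257 s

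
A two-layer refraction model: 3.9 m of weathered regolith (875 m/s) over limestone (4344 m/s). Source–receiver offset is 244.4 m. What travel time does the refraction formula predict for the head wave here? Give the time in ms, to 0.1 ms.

θ_c = arcsin(V₁/V₂) = arcsin(875/4344) = 11.62°, cos θ_c = 0.9795.
Intercept time tᵢ = 2h cos θ_c / V₁ = 2·3.9·0.9795/875 = 0.00873 s.
t = x/V₂ + tᵢ = 244.4/4344 + 0.00873 = 0.06499 s.

65.0 ms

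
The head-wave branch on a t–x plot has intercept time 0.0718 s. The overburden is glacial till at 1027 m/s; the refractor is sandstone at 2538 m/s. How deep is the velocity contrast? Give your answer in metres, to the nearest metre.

h = tᵢ·V₁·V₂ / (2·√(V₂²−V₁²)).
√(V₂²−V₁²) = √(2538² − 1027²) = 2320.9 m/s.
h = 0.0718 s × 1027 × 2538 / (2 × 2320.9) = 40.32 m.

40 m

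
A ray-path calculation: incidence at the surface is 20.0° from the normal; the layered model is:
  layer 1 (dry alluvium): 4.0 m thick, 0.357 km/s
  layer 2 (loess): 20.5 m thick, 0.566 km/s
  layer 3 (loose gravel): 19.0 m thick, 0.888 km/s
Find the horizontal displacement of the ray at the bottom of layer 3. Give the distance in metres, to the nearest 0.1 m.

45.4 m

p = sin θ₁/V₁ = sin 20.0°/0.357 = 9.5804e-01 s/km is conserved through the stack.
Layer 1: θ = 20.00°; offset = 4.0·tan 20.00° = 1.456 m.
Layer 2: sin θ = p·0.566 = 0.5423 → θ = 32.84°; offset = 20.5·tan 32.84° = 13.230 m.
Layer 3: sin θ = p·0.888 = 0.8507 → θ = 58.29°; offset = 19.0·tan 58.29° = 30.754 m.
Total horizontal offset = 45.440 m.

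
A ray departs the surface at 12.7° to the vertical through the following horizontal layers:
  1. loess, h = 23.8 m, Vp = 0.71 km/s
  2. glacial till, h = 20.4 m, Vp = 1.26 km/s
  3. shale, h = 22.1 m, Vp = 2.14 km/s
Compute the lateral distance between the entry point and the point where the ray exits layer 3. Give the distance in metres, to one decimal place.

33.6 m

Ray parameter p = sin 12.7° / 0.71 km/s = 3.0964e-01 s/km.
Layer 1: θ = 12.70°; offset = 23.8·tan 12.70° = 5.364 m.
Layer 2: sin θ = p·1.26 = 0.3901 → θ = 22.96°; offset = 20.4·tan 22.96° = 8.644 m.
Layer 3: sin θ = p·2.14 = 0.6626 → θ = 41.50°; offset = 22.1·tan 41.50° = 19.553 m.
Σ offsets = 33.561 m.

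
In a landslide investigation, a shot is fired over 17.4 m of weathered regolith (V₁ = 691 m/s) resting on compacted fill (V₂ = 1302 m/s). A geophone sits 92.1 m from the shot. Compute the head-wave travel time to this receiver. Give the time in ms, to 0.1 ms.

113.4 ms

θ_c = arcsin(V₁/V₂) = arcsin(691/1302) = 32.05°, cos θ_c = 0.8475.
Intercept time tᵢ = 2h cos θ_c / V₁ = 2·17.4·0.8475/691 = 0.04268 s.
t = x/V₂ + tᵢ = 92.1/1302 + 0.04268 = 0.11342 s.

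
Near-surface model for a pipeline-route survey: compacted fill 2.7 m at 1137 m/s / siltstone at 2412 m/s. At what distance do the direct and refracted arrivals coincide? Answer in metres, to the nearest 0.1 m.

9.0 m

x_cross = 2h·√((V₂+V₁)/(V₂−V₁)).
(V₂+V₁)/(V₂−V₁) = (2412+1137)/(2412−1137) = 2.7835; √ = 1.6684.
x_cross = 2·2.7·1.6684 = 9.01 m.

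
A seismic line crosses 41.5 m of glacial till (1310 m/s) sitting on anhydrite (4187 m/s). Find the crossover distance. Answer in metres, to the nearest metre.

θ_c = arcsin(1310/4187) = 18.23°, so cos θ_c = 0.9498 and tᵢ = 2h cos θ_c/V₁ = 0.0602 s.
At crossover x/V₁ = x/V₂ + tᵢ ⇒ x = tᵢ/(1/V₁ − 1/V₂) = 0.06018/(7.6336e-04 − 2.3883e-04) = 114.73 m.

115 m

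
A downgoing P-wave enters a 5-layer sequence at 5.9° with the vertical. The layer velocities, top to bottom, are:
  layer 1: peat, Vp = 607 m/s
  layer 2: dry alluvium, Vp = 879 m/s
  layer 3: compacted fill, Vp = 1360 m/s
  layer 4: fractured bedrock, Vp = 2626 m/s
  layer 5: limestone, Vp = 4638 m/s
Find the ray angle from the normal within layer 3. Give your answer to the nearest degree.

Ray parameter p = sin 5.9° / 607 = 1.6935e-04 s/m.
sin θ_3 = p·V_3 = 1.6935e-04 × 1360 = 0.2303.
θ_3 = 13.32° from the vertical.

13°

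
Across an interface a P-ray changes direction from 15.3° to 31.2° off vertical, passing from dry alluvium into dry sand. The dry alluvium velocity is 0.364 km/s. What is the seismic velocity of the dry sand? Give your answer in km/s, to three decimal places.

Snell's law: sin 15.3°/V₁ = sin 31.2°/V₂.
V₂ = V₁·sin 31.2°/sin 15.3° = 0.364 × 1.9632 = 0.715 km/s.

0.715 km/s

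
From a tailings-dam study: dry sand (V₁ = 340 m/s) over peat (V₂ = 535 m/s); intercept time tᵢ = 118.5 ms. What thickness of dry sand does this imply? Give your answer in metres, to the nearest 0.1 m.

h = tᵢ·V₁·V₂ / (2·√(V₂²−V₁²)).
√(V₂²−V₁²) = √(535² − 340²) = 413.1 m/s.
h = 0.1185 s × 340 × 535 / (2 × 413.1) = 26.09 m.

26.1 m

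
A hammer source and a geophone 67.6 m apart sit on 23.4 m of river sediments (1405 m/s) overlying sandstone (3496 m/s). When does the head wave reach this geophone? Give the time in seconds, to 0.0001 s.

0.0498 s

θ_c = arcsin(V₁/V₂) = arcsin(1405/3496) = 23.70°, cos θ_c = 0.9157.
Intercept time tᵢ = 2h cos θ_c / V₁ = 2·23.4·0.9157/1405 = 0.03050 s.
t = x/V₂ + tᵢ = 67.6/3496 + 0.03050 = 0.04984 s.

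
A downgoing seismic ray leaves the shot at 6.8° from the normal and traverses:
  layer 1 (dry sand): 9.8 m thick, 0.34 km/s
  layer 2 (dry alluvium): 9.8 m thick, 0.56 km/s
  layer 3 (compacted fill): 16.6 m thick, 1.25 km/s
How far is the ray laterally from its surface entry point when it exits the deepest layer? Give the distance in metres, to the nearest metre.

11 m

p = sin θ₁/V₁ = sin 6.8°/0.34 = 3.4825e-01 s/km is conserved through the stack.
Layer 1: θ = 6.80°; offset = 9.8·tan 6.80° = 1.169 m.
Layer 2: sin θ = p·0.56 = 0.1950 → θ = 11.25°; offset = 9.8·tan 11.25° = 1.949 m.
Layer 3: sin θ = p·1.25 = 0.4353 → θ = 25.80°; offset = 16.6·tan 25.80° = 8.027 m.
Summing the layer offsets gives 11.144 m.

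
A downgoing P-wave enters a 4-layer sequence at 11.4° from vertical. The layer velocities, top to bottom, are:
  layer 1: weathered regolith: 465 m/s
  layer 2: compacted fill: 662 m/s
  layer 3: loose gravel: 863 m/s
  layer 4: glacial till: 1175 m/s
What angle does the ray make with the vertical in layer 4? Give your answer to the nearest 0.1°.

Ray parameter p = sin 11.4° / 465 = 4.2507e-04 s/m.
sin θ_4 = p·V_4 = 4.2507e-04 × 1175 = 0.4995.
θ_4 = arcsin 0.4995 = 29.96°.

30.0°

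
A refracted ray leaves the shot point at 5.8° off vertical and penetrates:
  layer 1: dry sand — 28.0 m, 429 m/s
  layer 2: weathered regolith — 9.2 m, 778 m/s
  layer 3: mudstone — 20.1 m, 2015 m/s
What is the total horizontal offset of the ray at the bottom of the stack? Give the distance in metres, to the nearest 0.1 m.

p = sin θ₁/V₁ = sin 5.8°/429 = 2.3556e-04 s/m is conserved through the stack.
Layer 1: θ = 5.80°; offset = 28.0·tan 5.80° = 2.844 m.
Layer 2: sin θ = p·778 = 0.1833 → θ = 10.56°; offset = 9.2·tan 10.56° = 1.715 m.
Layer 3: sin θ = p·2015 = 0.4747 → θ = 28.34°; offset = 20.1·tan 28.34° = 10.840 m.
Summing the layer offsets gives 15.399 m.

15.4 m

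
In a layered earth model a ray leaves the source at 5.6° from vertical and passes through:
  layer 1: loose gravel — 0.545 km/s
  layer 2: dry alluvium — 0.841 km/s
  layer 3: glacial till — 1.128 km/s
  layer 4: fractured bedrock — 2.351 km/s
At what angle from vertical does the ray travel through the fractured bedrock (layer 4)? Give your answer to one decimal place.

24.9°

Ray parameter p = sin 5.6° / 0.545 = 1.7905e-01 s/km.
sin θ_4 = p·V_4 = 1.7905e-01 × 2.351 = 0.4209.
θ_4 = arcsin 0.4209 = 24.89°.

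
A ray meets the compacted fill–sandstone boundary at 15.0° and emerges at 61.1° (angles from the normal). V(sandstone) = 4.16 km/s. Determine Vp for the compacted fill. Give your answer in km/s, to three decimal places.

sin 15.0° = 0.2588; sin 61.1° = 0.8755.
V₁ = V₂·(sin θ₁/sin θ₂) = 4.16·(0.2588/0.8755) = 1.230 km/s.

1.230 km/s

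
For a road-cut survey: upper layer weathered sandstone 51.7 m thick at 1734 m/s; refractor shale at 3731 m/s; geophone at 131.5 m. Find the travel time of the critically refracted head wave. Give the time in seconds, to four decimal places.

0.0880 s

θ_c = arcsin(V₁/V₂) = arcsin(1734/3731) = 27.69°, cos θ_c = 0.8854.
Intercept time tᵢ = 2h cos θ_c / V₁ = 2·51.7·0.8854/1734 = 0.05280 s.
t = x/V₂ + tᵢ = 131.5/3731 + 0.05280 = 0.08804 s.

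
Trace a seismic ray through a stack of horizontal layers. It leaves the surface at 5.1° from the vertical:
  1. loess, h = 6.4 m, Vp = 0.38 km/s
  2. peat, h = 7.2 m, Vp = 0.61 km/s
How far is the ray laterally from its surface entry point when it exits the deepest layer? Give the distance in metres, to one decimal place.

p = sin θ₁/V₁ = sin 5.1°/0.38 = 2.3393e-01 s/km is conserved through the stack.
Layer 1: θ = 5.10°; offset = 6.4·tan 5.10° = 0.571 m.
Layer 2: sin θ = p·0.61 = 0.1427 → θ = 8.20°; offset = 7.2·tan 8.20° = 1.038 m.
Summing the layer offsets gives 1.609 m.

1.6 m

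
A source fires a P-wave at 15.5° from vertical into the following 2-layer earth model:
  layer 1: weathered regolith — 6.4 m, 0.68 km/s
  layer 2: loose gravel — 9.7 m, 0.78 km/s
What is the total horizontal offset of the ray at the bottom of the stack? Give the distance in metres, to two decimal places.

Ray parameter p = sin 15.5° / 0.68 km/s = 3.9300e-01 s/km.
Layer 1: θ = 15.50°; offset = 6.4·tan 15.50° = 1.7749 m.
Layer 2: sin θ = p·0.78 = 0.3065 → θ = 17.85°; offset = 9.7·tan 17.85° = 3.1238 m.
Summing the layer offsets gives 4.8987 m.

4.90 m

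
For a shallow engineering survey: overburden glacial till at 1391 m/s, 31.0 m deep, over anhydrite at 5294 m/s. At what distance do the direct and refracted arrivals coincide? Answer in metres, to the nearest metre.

θ_c = arcsin(1391/5294) = 15.23°, so cos θ_c = 0.9649 and tᵢ = 2h cos θ_c/V₁ = 0.0430 s.
At crossover x/V₁ = x/V₂ + tᵢ ⇒ x = tᵢ/(1/V₁ − 1/V₂) = 0.04301/(7.1891e-04 − 1.8889e-04) = 81.14 m.

81 m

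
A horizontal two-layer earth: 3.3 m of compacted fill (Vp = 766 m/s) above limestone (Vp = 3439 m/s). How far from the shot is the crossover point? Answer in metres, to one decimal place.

8.3 m

x_cross = 2h·√((V₂+V₁)/(V₂−V₁)).
(V₂+V₁)/(V₂−V₁) = (3439+766)/(3439−766) = 1.5731; √ = 1.2542.
x_cross = 2·3.3·1.2542 = 8.28 m.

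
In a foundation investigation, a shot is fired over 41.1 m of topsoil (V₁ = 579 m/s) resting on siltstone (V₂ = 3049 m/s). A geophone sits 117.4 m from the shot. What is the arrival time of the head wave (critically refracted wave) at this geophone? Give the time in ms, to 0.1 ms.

177.9 ms

t = x/V₂ + 2h·√(V₂²−V₁²)/(V₁V₂).
√(V₂²−V₁²) = √(3049²−579²) = 2993.5 m/s; delay term = 2·41.1·2993.5/(579·3049) = 0.13939 s.
t = 117.4/3049 + 0.13939 = 0.17789 s.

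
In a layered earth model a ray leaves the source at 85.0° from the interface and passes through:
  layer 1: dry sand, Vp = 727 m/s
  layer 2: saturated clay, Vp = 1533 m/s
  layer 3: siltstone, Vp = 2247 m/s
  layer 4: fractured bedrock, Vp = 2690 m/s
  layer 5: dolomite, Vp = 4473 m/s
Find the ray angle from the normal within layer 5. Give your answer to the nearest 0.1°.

From the normal: θ₁ = 90° − 85.0° = 5.0°.
Snell's law across each interface conserves sin θ / V, so sin θ_5 = V_5·sin θ₁/V₁.
sin θ_5 = 4473 × sin 5.0° / 727 = 0.5362.
θ_5 = 32.43° from the vertical.

32.4°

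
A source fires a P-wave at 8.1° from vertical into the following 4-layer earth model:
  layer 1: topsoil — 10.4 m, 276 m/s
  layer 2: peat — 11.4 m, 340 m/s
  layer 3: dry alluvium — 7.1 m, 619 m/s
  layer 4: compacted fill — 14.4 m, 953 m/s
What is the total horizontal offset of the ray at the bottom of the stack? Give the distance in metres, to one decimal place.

13.9 m

Ray parameter p = sin 8.1° / 276 m/s = 5.1051e-04 s/m.
Layer 1: θ = 8.10°; offset = 10.4·tan 8.10° = 1.480 m.
Layer 2: sin θ = p·340 = 0.1736 → θ = 10.00°; offset = 11.4·tan 10.00° = 2.009 m.
Layer 3: sin θ = p·619 = 0.3160 → θ = 18.42°; offset = 7.1·tan 18.42° = 2.365 m.
Layer 4: sin θ = p·953 = 0.4865 → θ = 29.11°; offset = 14.4·tan 29.11° = 8.019 m.
Summing the layer offsets gives 13.873 m.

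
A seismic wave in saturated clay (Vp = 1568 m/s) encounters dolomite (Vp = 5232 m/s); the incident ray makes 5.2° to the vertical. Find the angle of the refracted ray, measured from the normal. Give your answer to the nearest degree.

Snell's law: sin θ₂ = (V₂/V₁)·sin θ₁ = (5232/1568)·sin 5.2° = 0.3024.
θ₂ = sin⁻¹(0.3024) = 17.60° (from vertical).

18°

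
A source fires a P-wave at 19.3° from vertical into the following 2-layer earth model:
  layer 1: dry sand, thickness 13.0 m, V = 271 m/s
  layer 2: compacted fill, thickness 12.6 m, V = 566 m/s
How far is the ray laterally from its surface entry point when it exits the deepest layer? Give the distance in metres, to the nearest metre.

17 m

Apply Snell's law at each interface; in layer i the horizontal offset is hᵢ·tan θᵢ.
Layer 1: θ = 19.30°; offset = 13.0·tan 19.30° = 4.553 m.
Layer 2: sin θ = 566·sin 19.3°/271 = 0.6903, θ = 43.65°; offset = 12.6·tan 43.65° = 12.021 m.
Σ offsets = 16.574 m.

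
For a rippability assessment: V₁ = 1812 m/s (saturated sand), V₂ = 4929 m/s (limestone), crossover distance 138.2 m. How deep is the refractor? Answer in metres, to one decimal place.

47.0 m

x_cross = 2h·√((V₂+V₁)/(V₂−V₁)) → h = x_cross / (2·√((V₂+V₁)/(V₂−V₁))).
√((V₂+V₁)/(V₂−V₁)) = √((4929+1812)/(4929−1812)) = 1.4706.
h = 138.2 / (2·1.4706) = 46.99 m.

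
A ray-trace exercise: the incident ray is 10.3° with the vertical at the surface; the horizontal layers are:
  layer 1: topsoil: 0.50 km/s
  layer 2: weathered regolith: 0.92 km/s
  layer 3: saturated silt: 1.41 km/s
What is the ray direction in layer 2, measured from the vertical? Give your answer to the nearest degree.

Snell's law across each interface conserves sin θ / V, so sin θ_2 = V_2·sin θ₁/V₁.
sin θ_2 = 0.92 × sin 10.3° / 0.50 = 0.3290.
θ_2 = 19.21° from the vertical.

19°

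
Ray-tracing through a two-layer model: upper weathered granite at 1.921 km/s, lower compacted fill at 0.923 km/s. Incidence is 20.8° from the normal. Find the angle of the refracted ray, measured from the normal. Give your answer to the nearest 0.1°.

9.8°

Snell's law: sin θ₂ = (V₂/V₁)·sin θ₁ = (0.923/1.921)·sin 20.8° = 0.1706.
θ₂ = sin⁻¹(0.1706) = 9.82° (from vertical).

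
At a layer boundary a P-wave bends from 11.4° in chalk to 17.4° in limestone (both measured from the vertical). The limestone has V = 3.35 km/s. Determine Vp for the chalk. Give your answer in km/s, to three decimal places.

Snell's law: sin 11.4°/V₁ = sin 17.4°/V₂.
V₁ = V₂·sin 11.4°/sin 17.4° = 3.35 × 0.6610 = 2.214 km/s.

2.214 km/s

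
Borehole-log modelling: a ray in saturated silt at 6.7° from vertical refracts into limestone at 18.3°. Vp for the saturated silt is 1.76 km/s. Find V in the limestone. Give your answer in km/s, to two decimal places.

Snell's law: sin 6.7°/V₁ = sin 18.3°/V₂.
V₂ = V₁·sin 18.3°/sin 6.7° = 1.76 × 2.6913 = 4.74 km/s.

4.74 km/s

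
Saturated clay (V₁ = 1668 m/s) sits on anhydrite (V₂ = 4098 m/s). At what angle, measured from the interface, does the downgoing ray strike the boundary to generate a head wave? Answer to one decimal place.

66.0°

At critical incidence the refracted ray runs along the interface (θ₂ = 90°), so sin θ_c = V₁/V₂.
θ_c = arcsin(1668/4098) = arcsin 0.4070 = 24.02°.
Measured from the interface: 90° − 24.02° = 65.98°.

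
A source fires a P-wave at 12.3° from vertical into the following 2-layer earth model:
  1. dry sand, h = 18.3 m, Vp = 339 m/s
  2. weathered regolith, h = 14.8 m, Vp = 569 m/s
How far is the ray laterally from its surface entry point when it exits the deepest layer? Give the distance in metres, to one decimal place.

9.7 m

p = sin θ₁/V₁ = sin 12.3°/339 = 6.2841e-04 s/m is conserved through the stack.
Layer 1: θ = 12.30°; offset = 18.3·tan 12.30° = 3.990 m.
Layer 2: sin θ = p·569 = 0.3576 → θ = 20.95°; offset = 14.8·tan 20.95° = 5.667 m.
Total horizontal offset = 9.657 m.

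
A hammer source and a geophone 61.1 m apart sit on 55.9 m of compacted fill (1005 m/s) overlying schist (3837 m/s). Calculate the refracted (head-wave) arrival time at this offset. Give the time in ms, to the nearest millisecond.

123 ms

t = x/V₂ + 2h·√(V₂²−V₁²)/(V₁V₂).
√(V₂²−V₁²) = √(3837²−1005²) = 3703.0 m/s; delay term = 2·55.9·3703.0/(1005·3837) = 0.10736 s.
t = 61.1/3837 + 0.10736 = 0.12328 s.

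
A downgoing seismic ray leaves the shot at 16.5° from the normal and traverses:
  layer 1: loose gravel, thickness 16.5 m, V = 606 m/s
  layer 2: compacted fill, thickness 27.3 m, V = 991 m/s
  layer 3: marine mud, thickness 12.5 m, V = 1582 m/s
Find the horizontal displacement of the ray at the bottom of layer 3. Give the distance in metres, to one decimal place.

Apply Snell's law at each interface; in layer i the horizontal offset is hᵢ·tan θᵢ.
Layer 1: θ = 16.50°; offset = 16.5·tan 16.50° = 4.888 m.
Layer 2: sin θ = 991·sin 16.5°/606 = 0.4645, θ = 27.67°; offset = 27.3·tan 27.67° = 14.318 m.
Layer 3: sin θ = 1582·sin 16.5°/606 = 0.7414, θ = 47.85°; offset = 12.5·tan 47.85° = 13.812 m.
Summing the layer offsets gives 33.017 m.

33.0 m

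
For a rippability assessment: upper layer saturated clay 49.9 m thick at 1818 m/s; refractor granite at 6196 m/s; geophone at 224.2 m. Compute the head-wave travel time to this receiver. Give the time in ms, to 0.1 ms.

88.7 ms

t = x/V₂ + 2h·√(V₂²−V₁²)/(V₁V₂).
√(V₂²−V₁²) = √(6196²−1818²) = 5923.3 m/s; delay term = 2·49.9·5923.3/(1818·6196) = 0.05248 s.
t = 224.2/6196 + 0.05248 = 0.08866 s.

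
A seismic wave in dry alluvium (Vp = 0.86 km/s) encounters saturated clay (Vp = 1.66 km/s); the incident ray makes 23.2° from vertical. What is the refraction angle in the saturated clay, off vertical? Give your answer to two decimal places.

Snell's law: sin θ₂ = (V₂/V₁)·sin θ₁ = (1.66/0.86)·sin 23.2° = 0.7604.
θ₂ = sin⁻¹(0.7604) = 49.50° (from vertical).

49.50°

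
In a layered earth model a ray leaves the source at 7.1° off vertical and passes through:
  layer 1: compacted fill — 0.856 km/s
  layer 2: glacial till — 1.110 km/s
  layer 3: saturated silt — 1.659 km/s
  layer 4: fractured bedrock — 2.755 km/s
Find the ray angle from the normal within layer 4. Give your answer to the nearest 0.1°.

Snell's law across each interface conserves sin θ / V, so sin θ_4 = V_4·sin θ₁/V₁.
sin θ_4 = 2.755 × sin 7.1° / 0.856 = 0.3978.
θ_4 = 23.44° from the vertical.

23.4°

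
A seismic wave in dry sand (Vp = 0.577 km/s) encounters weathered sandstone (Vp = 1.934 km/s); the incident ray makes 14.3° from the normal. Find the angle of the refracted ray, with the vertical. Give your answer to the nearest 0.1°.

55.9°

sin θ₁/V₁ = sin θ₂/V₂ ⇒ sin θ₂ = 1.934·sin 14.3°/0.577 = 1.934·0.2470/0.577 = 0.8279.
θ₂ = sin⁻¹(0.8279) = 55.88° (from vertical).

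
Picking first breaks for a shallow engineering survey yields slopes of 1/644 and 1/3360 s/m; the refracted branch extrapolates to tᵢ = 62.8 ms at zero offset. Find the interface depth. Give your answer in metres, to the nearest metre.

h = tᵢ·V₁·V₂ / (2·√(V₂²−V₁²)).
√(V₂²−V₁²) = √(3360² − 644²) = 3297.7 m/s.
h = 0.0628 s × 644 × 3360 / (2 × 3297.7) = 20.60 m.

21 m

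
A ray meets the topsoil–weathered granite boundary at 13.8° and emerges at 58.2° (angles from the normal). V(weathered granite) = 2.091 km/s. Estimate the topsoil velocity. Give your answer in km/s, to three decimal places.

sin 13.8° = 0.2385; sin 58.2° = 0.8499.
V₁ = V₂·(sin θ₁/sin θ₂) = 2.091·(0.2385/0.8499) = 0.587 km/s.

0.587 km/s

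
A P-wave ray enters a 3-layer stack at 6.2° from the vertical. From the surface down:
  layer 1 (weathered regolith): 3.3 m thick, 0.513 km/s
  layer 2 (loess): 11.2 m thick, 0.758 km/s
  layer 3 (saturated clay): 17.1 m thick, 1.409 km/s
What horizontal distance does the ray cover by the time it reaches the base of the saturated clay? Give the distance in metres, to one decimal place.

7.5 m

Ray parameter p = sin 6.2° / 0.513 km/s = 2.1053e-01 s/km.
Layer 1: θ = 6.20°; offset = 3.3·tan 6.20° = 0.358 m.
Layer 2: sin θ = p·0.758 = 0.1596 → θ = 9.18°; offset = 11.2·tan 9.18° = 1.810 m.
Layer 3: sin θ = p·1.409 = 0.2966 → θ = 17.26°; offset = 17.1·tan 17.26° = 5.311 m.
Summing the layer offsets gives 7.480 m.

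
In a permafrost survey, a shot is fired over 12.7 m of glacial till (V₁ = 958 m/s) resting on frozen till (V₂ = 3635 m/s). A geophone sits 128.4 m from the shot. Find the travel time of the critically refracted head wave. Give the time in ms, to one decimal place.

60.9 ms

θ_c = arcsin(V₁/V₂) = arcsin(958/3635) = 15.28°, cos θ_c = 0.9646.
Intercept time tᵢ = 2h cos θ_c / V₁ = 2·12.7·0.9646/958 = 0.02558 s.
t = x/V₂ + tᵢ = 128.4/3635 + 0.02558 = 0.06090 s.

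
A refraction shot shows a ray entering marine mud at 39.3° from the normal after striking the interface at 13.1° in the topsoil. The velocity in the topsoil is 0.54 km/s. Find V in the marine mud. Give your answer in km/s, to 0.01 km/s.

1.51 km/s

sin 13.1° = 0.2267; sin 39.3° = 0.6334.
V₂ = V₁·(sin θ₂/sin θ₁) = 0.54·(0.6334/0.2267) = 1.51 km/s.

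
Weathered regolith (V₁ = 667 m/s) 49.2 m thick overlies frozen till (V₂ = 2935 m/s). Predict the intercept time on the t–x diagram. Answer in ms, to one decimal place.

143.7 ms

θ_c = arcsin(V₁/V₂) = arcsin(667/2935) = 13.14°; cos θ_c = 0.9738.
tᵢ = 2h·cos θ_c / V₁ = 2·49.2·0.9738 / 667 = 0.14367 s.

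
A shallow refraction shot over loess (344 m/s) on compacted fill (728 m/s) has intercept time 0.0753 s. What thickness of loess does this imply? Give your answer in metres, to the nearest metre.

h = tᵢ·V₁·V₂ / (2·√(V₂²−V₁²)).
√(V₂²−V₁²) = √(728² − 344²) = 641.6 m/s.
h = 0.0753 s × 344 × 728 / (2 × 641.6) = 14.70 m.

15 m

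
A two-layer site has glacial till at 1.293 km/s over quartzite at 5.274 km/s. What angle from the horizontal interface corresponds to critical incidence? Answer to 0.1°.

75.8°

At critical incidence the refracted ray runs along the interface (θ₂ = 90°), so sin θ_c = V₁/V₂.
θ_c = arcsin(1.293/5.274) = arcsin 0.2452 = 14.19°.
Measured from the interface: 90° − 14.19° = 75.81°.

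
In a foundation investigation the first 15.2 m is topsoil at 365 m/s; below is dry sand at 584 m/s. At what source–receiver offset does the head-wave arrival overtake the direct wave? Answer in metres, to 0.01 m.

x_cross = 2h·√((V₂+V₁)/(V₂−V₁)).
(V₂+V₁)/(V₂−V₁) = (584+365)/(584−365) = 4.3333; √ = 2.0817.
x_cross = 2·15.2·2.0817 = 63.28 m.

63.28 m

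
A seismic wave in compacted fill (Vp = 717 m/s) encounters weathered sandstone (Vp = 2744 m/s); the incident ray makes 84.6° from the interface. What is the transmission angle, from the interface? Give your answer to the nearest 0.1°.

68.9°

Angle from the normal: 90° − 84.6° = 5.4°.
sin θ₁/V₁ = sin θ₂/V₂ ⇒ sin θ₂ = 2744·sin 5.4°/717 = 2744·0.0941/717 = 0.3602.
θ₂ = arcsin 0.3602 = 21.11° from the normal.
From the interface: 90° − 21.11° = 68.89°.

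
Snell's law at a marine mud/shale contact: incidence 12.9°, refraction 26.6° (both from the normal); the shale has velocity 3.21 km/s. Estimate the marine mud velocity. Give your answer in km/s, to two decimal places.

1.60 km/s

sin 12.9° = 0.2233; sin 26.6° = 0.4478.
V₁ = V₂·(sin θ₁/sin θ₂) = 3.21·(0.2233/0.4478) = 1.60 km/s.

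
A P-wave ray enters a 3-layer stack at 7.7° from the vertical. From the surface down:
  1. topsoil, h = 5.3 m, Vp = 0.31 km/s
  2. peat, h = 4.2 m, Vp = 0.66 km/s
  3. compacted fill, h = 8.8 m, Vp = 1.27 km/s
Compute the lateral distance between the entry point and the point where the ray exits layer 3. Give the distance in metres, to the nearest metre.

Apply Snell's law at each interface; in layer i the horizontal offset is hᵢ·tan θᵢ.
Layer 1: θ = 7.70°; offset = 5.3·tan 7.70° = 0.717 m.
Layer 2: sin θ = 0.66·sin 7.7°/0.31 = 0.2853, θ = 16.57°; offset = 4.2·tan 16.57° = 1.250 m.
Layer 3: sin θ = 1.27·sin 7.7°/0.31 = 0.5489, θ = 33.29°; offset = 8.8·tan 33.29° = 5.779 m.
Summing the layer offsets gives 7.745 m.

8 m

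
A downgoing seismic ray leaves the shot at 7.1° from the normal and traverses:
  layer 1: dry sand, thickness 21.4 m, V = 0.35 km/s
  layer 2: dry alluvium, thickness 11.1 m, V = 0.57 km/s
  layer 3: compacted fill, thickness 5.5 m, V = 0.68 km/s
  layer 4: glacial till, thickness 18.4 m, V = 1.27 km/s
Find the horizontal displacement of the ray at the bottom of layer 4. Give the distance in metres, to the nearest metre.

16 m

Ray parameter p = sin 7.1° / 0.35 km/s = 3.5315e-01 s/km.
Layer 1: θ = 7.10°; offset = 21.4·tan 7.10° = 2.666 m.
Layer 2: sin θ = p·0.57 = 0.2013 → θ = 11.61°; offset = 11.1·tan 11.61° = 2.281 m.
Layer 3: sin θ = p·0.68 = 0.2401 → θ = 13.89°; offset = 5.5·tan 13.89° = 1.361 m.
Layer 4: sin θ = p·1.27 = 0.4485 → θ = 26.65°; offset = 18.4·tan 26.65° = 9.233 m.
Summing the layer offsets gives 15.540 m.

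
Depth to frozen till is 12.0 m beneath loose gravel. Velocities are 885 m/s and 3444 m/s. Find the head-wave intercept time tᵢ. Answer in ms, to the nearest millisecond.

θ_c = arcsin(V₁/V₂) = arcsin(885/3444) = 14.89°; cos θ_c = 0.9664.
tᵢ = 2h·cos θ_c / V₁ = 2·12.0·0.9664 / 885 = 0.02621 s.

26 ms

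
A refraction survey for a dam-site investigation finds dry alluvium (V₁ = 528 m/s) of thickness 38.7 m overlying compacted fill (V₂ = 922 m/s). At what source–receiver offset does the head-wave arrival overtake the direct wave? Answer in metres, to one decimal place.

148.5 m

θ_c = arcsin(528/922) = 34.94°, so cos θ_c = 0.8198 and tᵢ = 2h cos θ_c/V₁ = 0.1202 s.
At crossover x/V₁ = x/V₂ + tᵢ ⇒ x = tᵢ/(1/V₁ − 1/V₂) = 0.12017/(1.8939e-03 − 1.0846e-03) = 148.48 m.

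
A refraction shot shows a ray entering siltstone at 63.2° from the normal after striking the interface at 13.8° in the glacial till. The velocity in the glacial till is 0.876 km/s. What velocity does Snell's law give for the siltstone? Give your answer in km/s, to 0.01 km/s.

3.28 km/s

sin 13.8° = 0.2385; sin 63.2° = 0.8926.
V₂ = V₁·(sin θ₂/sin θ₁) = 0.876·(0.8926/0.2385) = 3.28 km/s.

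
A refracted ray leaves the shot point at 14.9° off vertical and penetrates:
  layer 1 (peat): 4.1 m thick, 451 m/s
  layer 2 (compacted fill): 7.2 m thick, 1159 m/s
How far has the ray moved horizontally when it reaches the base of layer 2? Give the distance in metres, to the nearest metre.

p = sin θ₁/V₁ = sin 14.9°/451 = 5.7014e-04 s/m is conserved through the stack.
Layer 1: θ = 14.90°; offset = 4.1·tan 14.90° = 1.091 m.
Layer 2: sin θ = p·1159 = 0.6608 → θ = 41.36°; offset = 7.2·tan 41.36° = 6.339 m.
Total horizontal offset = 7.430 m.

7 m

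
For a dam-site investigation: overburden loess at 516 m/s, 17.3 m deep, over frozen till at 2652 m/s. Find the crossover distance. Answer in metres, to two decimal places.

42.14 m

x_cross = 2h·√((V₂+V₁)/(V₂−V₁)).
(V₂+V₁)/(V₂−V₁) = (2652+516)/(2652−516) = 1.4831; √ = 1.2178.
x_cross = 2·17.3·1.2178 = 42.14 m.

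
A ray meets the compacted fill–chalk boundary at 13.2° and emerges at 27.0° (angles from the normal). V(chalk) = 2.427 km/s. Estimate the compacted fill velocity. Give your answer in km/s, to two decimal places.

1.22 km/s

Snell's law: sin 13.2°/V₁ = sin 27.0°/V₂.
V₁ = V₂·sin 13.2°/sin 27.0° = 2.427 × 0.5030 = 1.22 km/s.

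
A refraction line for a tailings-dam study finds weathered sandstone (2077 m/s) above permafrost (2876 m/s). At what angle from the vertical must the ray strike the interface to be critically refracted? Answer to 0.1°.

At critical incidence the refracted ray runs along the interface (θ₂ = 90°), so sin θ_c = V₁/V₂.
θ_c = arcsin(2077/2876) = arcsin 0.7222 = 46.24°.

46.2°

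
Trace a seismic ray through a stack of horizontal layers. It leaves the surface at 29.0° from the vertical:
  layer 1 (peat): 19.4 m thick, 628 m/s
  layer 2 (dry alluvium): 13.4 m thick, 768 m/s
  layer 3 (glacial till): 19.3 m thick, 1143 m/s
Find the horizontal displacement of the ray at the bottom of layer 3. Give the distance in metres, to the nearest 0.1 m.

56.8 m

Ray parameter p = sin 29.0° / 628 m/s = 7.7199e-04 s/m.
Layer 1: θ = 29.00°; offset = 19.4·tan 29.00° = 10.754 m.
Layer 2: sin θ = p·768 = 0.5929 → θ = 36.36°; offset = 13.4·tan 36.36° = 9.866 m.
Layer 3: sin θ = p·1143 = 0.8824 → θ = 61.93°; offset = 19.3·tan 61.93° = 36.193 m.
Summing the layer offsets gives 56.813 m.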